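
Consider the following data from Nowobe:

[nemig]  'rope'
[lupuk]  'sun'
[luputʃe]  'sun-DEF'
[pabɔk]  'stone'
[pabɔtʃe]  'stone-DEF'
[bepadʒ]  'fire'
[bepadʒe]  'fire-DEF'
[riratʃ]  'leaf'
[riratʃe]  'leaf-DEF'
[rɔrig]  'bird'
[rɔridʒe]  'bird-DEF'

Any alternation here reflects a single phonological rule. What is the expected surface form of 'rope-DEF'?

[nemidʒe]

In [rɔrig] and [rɔridʒe] the final segment of 'bird' alternates: [g] ~ [dʒ].
If /dʒ/ were underlying and a rule turned it into [g] in isolation, 'fire' would also alternate; but it has [dʒ] in both [bepadʒ] and [bepadʒe].
Therefore /g/ is basic and [dʒ] is derived by palatalization before a front vowel (/k/ and /g/ become palato-alveolar [tʃ] and [dʒ] before a front vowel).
From [nemig] the stem 'rope' is /nemig/; before a front vowel this yields [nemidʒe].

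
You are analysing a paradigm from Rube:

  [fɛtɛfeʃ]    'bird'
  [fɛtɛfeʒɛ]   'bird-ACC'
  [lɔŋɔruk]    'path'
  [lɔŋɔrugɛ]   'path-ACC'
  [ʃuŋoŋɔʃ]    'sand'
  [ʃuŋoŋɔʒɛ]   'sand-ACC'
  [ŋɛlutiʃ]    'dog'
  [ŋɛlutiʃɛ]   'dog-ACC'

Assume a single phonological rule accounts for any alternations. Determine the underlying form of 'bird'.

/fɛtɛfeʒ/

The stem for 'bird' ends in [ʃ] in [fɛtɛfeʃ] but [ʒ] in [fɛtɛfeʒɛ].
If /ʃ/ were underlying and a rule turned it into [ʒ] before the ACC suffix, 'dog' would also alternate; but it has [ʃ] in both [ŋɛlutiʃ] and [ŋɛlutiʃɛ].
So /ʒ/ is underlying, and a rule of word-final obstruent devoicing — voiced obstruents become voiceless word-finally — gives [ʃ].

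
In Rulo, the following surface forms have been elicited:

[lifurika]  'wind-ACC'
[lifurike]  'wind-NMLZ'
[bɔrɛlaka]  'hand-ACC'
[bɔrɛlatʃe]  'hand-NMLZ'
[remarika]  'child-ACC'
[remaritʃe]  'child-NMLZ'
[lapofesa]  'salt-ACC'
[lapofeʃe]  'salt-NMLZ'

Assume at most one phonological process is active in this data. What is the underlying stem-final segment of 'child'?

/tʃ/

The root 'child' surfaces as [remarika] and [remaritʃe], with a stem-final [k] ~ [tʃ] alternation.
If /k/ were underlying and a rule turned it into [tʃ] before the NMLZ suffix, 'wind' would also alternate; but it has [k] in both [lifurika] and [lifurike].
The alternation reflects depalatalization: palato-alveolar /tʃ/ and /ʃ/ become [k] and [s] when no front vowel follows. /tʃ/ is underlying.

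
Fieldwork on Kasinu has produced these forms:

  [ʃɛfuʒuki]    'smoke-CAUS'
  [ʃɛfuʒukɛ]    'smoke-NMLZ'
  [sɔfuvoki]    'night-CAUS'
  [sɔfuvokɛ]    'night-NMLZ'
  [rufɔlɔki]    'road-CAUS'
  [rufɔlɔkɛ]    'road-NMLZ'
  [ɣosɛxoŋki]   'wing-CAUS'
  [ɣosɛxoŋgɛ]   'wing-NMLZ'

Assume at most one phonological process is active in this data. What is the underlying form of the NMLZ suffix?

/-gɛ/

The NMLZ suffix surfaces as [-gɛ] and [-kɛ], depending on the final segment of the stem.
By contrast the CAUS suffix keeps its initial [k] throughout — that segment must be underlying.
The NMLZ suffix is therefore /-gɛ/ underlyingly, with post-vocalic devoicing: voiced stops become voiceless after a vowel.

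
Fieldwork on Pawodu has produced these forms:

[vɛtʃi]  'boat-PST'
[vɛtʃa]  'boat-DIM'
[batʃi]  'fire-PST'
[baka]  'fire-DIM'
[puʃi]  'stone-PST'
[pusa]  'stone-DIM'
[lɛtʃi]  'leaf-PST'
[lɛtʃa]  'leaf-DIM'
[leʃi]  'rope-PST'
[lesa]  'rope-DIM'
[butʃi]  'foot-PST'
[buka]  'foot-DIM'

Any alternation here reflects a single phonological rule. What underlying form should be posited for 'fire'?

/bak/

In [batʃi] and [baka] the final segment of 'fire' alternates: [tʃ] ~ [k].
But 'boat' keeps [tʃ] in both environments ([vɛtʃi], [vɛtʃa]), so there is no rule changing /tʃ/ to [k] before the DIM suffix.
The alternation reflects palatalization before a front vowel: /k/ and /s/ become palato-alveolar [tʃ] and [ʃ] before a front vowel. /k/ is underlying.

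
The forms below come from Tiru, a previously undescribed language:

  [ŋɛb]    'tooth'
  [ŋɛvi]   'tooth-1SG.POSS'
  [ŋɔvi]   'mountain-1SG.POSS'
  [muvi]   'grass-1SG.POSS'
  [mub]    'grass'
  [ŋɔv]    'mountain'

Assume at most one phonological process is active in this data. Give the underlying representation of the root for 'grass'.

The root 'grass' surfaces as [mub] and [muvi], with a stem-final [b] ~ [v] alternation.
But 'mountain' keeps [v] in both environments ([ŋɔv], [ŋɔvi]), so there is no rule changing /v/ to [b] in isolation.
The underlying segment must be /b/; voiced stops become fricatives between vowels, yielding [v] there.
The underlying form of 'grass' is therefore /mub/.

/mub/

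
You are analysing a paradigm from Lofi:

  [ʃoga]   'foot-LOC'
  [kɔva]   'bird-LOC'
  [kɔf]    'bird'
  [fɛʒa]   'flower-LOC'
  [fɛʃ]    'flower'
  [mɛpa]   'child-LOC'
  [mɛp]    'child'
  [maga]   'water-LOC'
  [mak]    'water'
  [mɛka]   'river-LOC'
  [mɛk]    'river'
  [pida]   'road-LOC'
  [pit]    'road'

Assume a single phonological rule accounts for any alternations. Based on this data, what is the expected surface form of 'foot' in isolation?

[ʃok]

'water' shows [g] ~ [k] at the end of the stem ([maga] vs [mak]).
The stem 'river' ([mɛka], [mɛk]) shows [k] unchanged in both environments, so [k] cannot be basic with [g] derived before the LOC suffix.
The alternation reflects word-final obstruent devoicing: voiced obstruents become voiceless word-finally. /g/ is underlying.
The one attested form of 'foot', [ʃoga], shows underlying /ʃog/. Applying the same rule word-finally gives [ʃok].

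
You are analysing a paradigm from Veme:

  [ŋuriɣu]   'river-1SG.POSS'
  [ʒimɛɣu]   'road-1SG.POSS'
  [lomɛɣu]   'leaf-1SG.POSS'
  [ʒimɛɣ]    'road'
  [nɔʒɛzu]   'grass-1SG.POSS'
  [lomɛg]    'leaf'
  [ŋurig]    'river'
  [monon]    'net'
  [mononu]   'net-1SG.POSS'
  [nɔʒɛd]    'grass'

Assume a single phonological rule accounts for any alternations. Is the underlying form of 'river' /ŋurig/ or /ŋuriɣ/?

/ŋurig/

The root 'river' surfaces as [ŋuriɣu] and [ŋurig], with a stem-final [ɣ] ~ [g] alternation.
But 'road' keeps [ɣ] in both environments ([ʒimɛɣu], [ʒimɛɣ]), so there is no rule changing /ɣ/ to [g] in isolation.
So /g/ is underlying, and a rule of intervocalic spirantization — voiced stops become fricatives between vowels — gives [ɣ].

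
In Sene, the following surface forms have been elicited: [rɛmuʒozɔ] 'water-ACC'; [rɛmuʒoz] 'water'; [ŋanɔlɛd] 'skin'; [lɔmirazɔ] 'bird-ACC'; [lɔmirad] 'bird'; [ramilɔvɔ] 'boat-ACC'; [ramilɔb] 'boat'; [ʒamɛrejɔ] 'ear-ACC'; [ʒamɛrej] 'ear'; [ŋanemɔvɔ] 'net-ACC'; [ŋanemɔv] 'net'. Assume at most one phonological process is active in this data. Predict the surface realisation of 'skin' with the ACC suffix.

[ŋanɔlɛzɔ]

'bird' shows [z] ~ [d] at the end of the stem ([lɔmirazɔ] vs [lɔmirad]).
But 'water' keeps [z] in both environments ([rɛmuʒozɔ], [rɛmuʒoz]), so there is no rule changing /z/ to [d] in isolation.
Therefore /d/ is basic and [z] is derived by intervocalic spirantization (voiced stops become fricatives between vowels).
The one attested form of 'skin', [ŋanɔlɛd], shows underlying /ŋanɔlɛd/. Applying the same rule between vowels gives [ŋanɔlɛzɔ].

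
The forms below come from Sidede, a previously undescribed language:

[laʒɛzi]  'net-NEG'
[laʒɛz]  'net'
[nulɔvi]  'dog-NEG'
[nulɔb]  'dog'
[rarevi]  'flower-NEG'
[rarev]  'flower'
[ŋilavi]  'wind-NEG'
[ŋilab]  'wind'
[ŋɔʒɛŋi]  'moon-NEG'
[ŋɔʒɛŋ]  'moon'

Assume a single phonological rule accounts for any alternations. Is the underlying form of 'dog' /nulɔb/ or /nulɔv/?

/nulɔb/

'dog' shows [v] ~ [b] at the end of the stem ([nulɔvi] vs [nulɔb]).
But 'flower' keeps [v] in both environments ([rarevi], [rarev]), so there is no rule changing /v/ to [b] in isolation.
The alternation reflects intervocalic spirantization: voiced stops become fricatives between vowels. /b/ is underlying.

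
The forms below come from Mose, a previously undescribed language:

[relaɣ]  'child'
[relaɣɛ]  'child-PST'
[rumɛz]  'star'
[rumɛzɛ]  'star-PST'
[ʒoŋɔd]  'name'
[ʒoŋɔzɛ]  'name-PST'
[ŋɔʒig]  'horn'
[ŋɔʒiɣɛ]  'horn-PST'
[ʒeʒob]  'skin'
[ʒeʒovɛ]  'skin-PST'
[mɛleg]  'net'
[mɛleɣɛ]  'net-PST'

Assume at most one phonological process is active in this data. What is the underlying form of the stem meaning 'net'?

In [mɛleg] and [mɛleɣɛ] the final segment of 'net' alternates: [g] ~ [ɣ].
Compare 'child', with invariant [ɣ] in [relaɣ] and [relaɣɛ]: an analysis with underlying /ɣ/ and a rule producing [g] in isolation would wrongly predict alternation here too.
Therefore /g/ is basic and [ɣ] is derived by intervocalic spirantization (voiced stops become fricatives between vowels).

/mɛleg/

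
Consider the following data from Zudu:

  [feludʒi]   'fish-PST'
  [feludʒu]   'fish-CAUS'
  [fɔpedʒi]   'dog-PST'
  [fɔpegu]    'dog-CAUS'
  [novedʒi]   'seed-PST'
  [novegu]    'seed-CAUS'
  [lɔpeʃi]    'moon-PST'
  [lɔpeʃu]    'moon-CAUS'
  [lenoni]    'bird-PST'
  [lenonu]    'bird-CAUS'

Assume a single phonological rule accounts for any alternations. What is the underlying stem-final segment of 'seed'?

/g/

The root 'seed' surfaces as [novedʒi] and [novegu], with a stem-final [dʒ] ~ [g] alternation.
The stem 'fish' ([feludʒi], [feludʒu]) shows [dʒ] unchanged in both environments, so [dʒ] cannot be basic with [g] derived before the CAUS suffix.
The underlying segment must be /g/; /g/ becomes palato-alveolar [dʒ] before a front vowel, yielding [dʒ] there.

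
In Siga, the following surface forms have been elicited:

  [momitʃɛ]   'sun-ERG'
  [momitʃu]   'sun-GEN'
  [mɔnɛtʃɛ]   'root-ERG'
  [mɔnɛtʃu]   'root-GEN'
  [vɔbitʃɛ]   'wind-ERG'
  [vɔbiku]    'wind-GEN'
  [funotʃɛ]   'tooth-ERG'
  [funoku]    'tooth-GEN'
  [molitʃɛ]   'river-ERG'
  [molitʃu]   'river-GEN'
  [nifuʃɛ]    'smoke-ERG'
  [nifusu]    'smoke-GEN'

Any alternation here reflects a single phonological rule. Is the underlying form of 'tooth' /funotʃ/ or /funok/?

'tooth' shows [tʃ] ~ [k] at the end of the stem ([funotʃɛ] vs [funoku]).
Compare 'sun', with invariant [tʃ] in [momitʃɛ] and [momitʃu]: an analysis with underlying /tʃ/ and a rule producing [k] before the GEN suffix would wrongly predict alternation here too.
The underlying segment must be /k/; /k/ and /s/ become palato-alveolar [tʃ] and [ʃ] before a front vowel, yielding [tʃ] there.

/funok/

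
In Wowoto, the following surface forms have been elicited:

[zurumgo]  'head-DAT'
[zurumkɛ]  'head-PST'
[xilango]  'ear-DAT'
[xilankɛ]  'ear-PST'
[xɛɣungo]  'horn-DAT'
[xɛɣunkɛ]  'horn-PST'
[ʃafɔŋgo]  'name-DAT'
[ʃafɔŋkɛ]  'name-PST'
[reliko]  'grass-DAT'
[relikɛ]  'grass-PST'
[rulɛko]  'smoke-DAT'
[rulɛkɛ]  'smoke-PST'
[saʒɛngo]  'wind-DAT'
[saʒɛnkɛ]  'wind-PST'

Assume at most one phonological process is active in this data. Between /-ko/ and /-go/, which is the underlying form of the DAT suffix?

The DAT suffix surfaces as [-go] and [-ko], depending on the final segment of the stem.
The PST suffix, which begins with [k], is invariant after every stem; so [k] is not altered by any rule here.
So the underlying form is /-go/, and voiced stops become voiceless after a vowel.

/-go/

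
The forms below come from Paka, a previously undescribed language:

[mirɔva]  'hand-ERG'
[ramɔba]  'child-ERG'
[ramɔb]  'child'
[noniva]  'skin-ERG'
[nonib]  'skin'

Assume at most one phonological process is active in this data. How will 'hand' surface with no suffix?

The stem for 'skin' ends in [v] in [noniva] but [b] in [nonib].
But 'child' keeps [b] in both environments ([ramɔba], [ramɔb]), so there is no rule changing /b/ to [v] before the ERG suffix.
So /v/ is underlying, and a rule of word-final hardening — voiced fricatives become stops word-finally — gives [b].
The one attested form of 'hand', [mirɔva], shows underlying /mirɔv/. Applying the same rule word-finally gives [mirɔb].

[mirɔb]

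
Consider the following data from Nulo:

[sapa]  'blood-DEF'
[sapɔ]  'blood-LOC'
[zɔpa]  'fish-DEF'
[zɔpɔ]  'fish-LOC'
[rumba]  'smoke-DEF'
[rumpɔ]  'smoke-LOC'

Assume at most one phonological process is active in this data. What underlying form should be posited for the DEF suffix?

/-ba/

The DEF morpheme has two allomorphs, [-ba] and [-pa].
The LOC suffix, which begins with [p], is invariant after every stem; so [p] is not altered by any rule here.
The DEF suffix is therefore /-ba/ underlyingly, with post-vocalic devoicing: voiced stops become voiceless after a vowel.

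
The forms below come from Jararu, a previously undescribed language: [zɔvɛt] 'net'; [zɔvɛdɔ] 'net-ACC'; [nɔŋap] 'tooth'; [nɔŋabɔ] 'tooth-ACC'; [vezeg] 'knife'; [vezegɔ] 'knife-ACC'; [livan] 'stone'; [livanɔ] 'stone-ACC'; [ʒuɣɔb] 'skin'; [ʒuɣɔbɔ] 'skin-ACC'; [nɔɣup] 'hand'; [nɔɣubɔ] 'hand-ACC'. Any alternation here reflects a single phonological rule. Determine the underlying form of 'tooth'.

/nɔŋap/

'tooth' shows [p] ~ [b] at the end of the stem ([nɔŋap] vs [nɔŋabɔ]).
If /b/ were underlying and a rule turned it into [p] in isolation, 'skin' would also alternate; but it has [b] in both [ʒuɣɔb] and [ʒuɣɔbɔ].
The underlying segment must be /p/; voiceless stops become voiced between vowels, yielding [b] there.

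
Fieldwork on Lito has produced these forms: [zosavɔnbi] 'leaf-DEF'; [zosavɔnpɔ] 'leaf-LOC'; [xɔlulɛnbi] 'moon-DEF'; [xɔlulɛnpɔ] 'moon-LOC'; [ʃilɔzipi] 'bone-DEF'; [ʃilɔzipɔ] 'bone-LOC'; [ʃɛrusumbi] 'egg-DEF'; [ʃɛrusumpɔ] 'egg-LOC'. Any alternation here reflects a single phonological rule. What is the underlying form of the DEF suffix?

The DEF morpheme has two allomorphs, [-bi] and [-pi].
The LOC suffix, which begins with [p], is invariant after every stem; so [p] is not altered by any rule here.
So the underlying form is /-bi/, and voiced stops become voiceless after a vowel.

/-bi/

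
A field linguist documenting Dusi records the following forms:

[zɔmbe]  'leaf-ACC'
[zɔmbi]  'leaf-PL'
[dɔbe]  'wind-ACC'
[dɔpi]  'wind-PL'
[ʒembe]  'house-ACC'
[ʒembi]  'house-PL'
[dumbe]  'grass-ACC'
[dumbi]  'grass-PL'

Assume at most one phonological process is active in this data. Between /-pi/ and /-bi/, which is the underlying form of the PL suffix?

The PL suffix surfaces as [-bi] and [-pi], depending on the final segment of the stem.
By contrast the ACC suffix keeps its initial [b] throughout — that segment must be underlying.
So the underlying form is /-pi/, and voiceless stops become voiced after a nasal.

/-pi/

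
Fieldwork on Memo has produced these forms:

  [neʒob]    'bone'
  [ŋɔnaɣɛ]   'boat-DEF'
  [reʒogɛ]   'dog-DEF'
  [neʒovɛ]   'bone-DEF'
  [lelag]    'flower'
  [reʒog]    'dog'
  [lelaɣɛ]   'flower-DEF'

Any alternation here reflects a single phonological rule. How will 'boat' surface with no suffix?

In [lelag] and [lelaɣɛ] the final segment of 'flower' alternates: [g] ~ [ɣ].
The stem 'dog' ([reʒog], [reʒogɛ]) shows [g] unchanged in both environments, so [g] cannot be basic with [ɣ] derived before the DEF suffix.
The alternation reflects word-final hardening: voiced fricatives become stops word-finally. /ɣ/ is underlying.
From [ŋɔnaɣɛ] the stem 'boat' is /ŋɔnaɣ/; word-finally this yields [ŋɔnag].

[ŋɔnag]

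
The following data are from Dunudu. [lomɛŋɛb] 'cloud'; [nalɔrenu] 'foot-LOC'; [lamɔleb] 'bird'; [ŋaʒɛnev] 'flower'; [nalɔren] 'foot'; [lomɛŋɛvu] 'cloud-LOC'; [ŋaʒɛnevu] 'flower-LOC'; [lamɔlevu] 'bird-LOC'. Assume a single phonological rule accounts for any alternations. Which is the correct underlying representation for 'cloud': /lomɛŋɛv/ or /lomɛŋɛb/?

The stem for 'cloud' ends in [b] in [lomɛŋɛb] but [v] in [lomɛŋɛvu].
If /v/ were underlying and a rule turned it into [b] in isolation, 'flower' would also alternate; but it has [v] in both [ŋaʒɛnev] and [ŋaʒɛnevu].
The alternation reflects intervocalic spirantization: voiced stops become fricatives between vowels. /b/ is underlying.

/lomɛŋɛb/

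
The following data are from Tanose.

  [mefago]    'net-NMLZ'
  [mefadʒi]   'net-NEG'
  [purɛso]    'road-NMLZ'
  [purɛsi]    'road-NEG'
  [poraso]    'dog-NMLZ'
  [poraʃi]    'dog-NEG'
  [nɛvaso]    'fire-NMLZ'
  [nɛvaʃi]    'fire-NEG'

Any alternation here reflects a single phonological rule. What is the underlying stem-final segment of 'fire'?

/ʃ/

'fire' shows [s] ~ [ʃ] at the end of the stem ([nɛvaso] vs [nɛvaʃi]).
Compare 'road', with invariant [s] in [purɛso] and [purɛsi]: an analysis with underlying /s/ and a rule producing [ʃ] before the NEG suffix would wrongly predict alternation here too.
The alternation reflects depalatalization: palato-alveolar /dʒ/ and /ʃ/ become [g] and [s] when no front vowel follows. /ʃ/ is underlying.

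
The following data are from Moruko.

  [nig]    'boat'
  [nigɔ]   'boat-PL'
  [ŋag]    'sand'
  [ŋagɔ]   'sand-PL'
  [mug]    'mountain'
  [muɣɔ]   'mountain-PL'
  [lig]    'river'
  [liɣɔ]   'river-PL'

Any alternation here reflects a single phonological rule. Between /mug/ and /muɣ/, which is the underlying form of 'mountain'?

/muɣ/

The root 'mountain' surfaces as [mug] and [muɣɔ], with a stem-final [g] ~ [ɣ] alternation.
The stem 'boat' ([nig], [nigɔ]) shows [g] unchanged in both environments, so [g] cannot be basic with [ɣ] derived before the PL suffix.
So /ɣ/ is underlying, and a rule of word-final hardening — voiced fricatives become stops word-finally — gives [g].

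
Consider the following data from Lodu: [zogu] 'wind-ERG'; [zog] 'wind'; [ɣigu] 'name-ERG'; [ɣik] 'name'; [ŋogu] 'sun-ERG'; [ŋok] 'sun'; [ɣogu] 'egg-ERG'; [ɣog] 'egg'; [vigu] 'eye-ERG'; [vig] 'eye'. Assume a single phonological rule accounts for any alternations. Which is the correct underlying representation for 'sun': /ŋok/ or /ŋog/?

The stem for 'sun' ends in [g] in [ŋogu] but [k] in [ŋok].
Compare 'eye', with invariant [g] in [vigu] and [vig]: an analysis with underlying /g/ and a rule producing [k] in isolation would wrongly predict alternation here too.
Therefore /k/ is basic and [g] is derived by intervocalic voicing (voiceless stops become voiced between vowels).

/ŋok/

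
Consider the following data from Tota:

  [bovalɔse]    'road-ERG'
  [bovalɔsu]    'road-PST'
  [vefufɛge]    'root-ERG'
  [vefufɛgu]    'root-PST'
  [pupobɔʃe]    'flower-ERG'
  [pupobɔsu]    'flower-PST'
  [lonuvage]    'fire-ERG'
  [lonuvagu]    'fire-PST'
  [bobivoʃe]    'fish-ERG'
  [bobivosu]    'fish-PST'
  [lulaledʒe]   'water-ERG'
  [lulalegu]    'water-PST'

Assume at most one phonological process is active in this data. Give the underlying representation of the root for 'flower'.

The stem for 'flower' ends in [ʃ] in [pupobɔʃe] but [s] in [pupobɔsu].
But 'road' keeps [s] in both environments ([bovalɔse], [bovalɔsu]), so there is no rule changing /s/ to [ʃ] before the ERG suffix.
The alternation reflects depalatalization: palato-alveolar /dʒ/ and /ʃ/ become [g] and [s] when no front vowel follows. /ʃ/ is underlying.
The underlying form of 'flower' is therefore /pupobɔʃ/.

/pupobɔʃ/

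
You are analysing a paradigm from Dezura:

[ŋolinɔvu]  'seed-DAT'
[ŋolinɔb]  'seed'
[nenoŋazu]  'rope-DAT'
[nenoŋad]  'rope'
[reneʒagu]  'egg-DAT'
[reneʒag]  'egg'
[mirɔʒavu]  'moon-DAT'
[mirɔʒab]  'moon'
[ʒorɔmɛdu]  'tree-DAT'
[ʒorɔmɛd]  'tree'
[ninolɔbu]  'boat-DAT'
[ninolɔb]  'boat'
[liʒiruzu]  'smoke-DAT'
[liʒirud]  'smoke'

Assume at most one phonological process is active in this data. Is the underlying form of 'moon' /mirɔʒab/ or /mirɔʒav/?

The root 'moon' surfaces as [mirɔʒavu] and [mirɔʒab], with a stem-final [v] ~ [b] alternation.
But 'boat' keeps [b] in both environments ([ninolɔbu], [ninolɔb]), so there is no rule changing /b/ to [v] before the DAT suffix.
Therefore /v/ is basic and [b] is derived by word-final hardening (voiced fricatives become stops word-finally).

/mirɔʒav/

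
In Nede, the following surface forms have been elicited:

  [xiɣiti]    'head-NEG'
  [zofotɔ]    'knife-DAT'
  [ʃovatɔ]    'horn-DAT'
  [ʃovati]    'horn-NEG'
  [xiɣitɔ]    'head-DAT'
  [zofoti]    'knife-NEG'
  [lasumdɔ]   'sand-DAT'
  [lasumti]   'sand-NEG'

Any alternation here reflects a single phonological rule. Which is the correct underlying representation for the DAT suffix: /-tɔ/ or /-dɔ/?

The DAT morpheme has two allomorphs, [-dɔ] and [-tɔ].
The NEG suffix, which begins with [t], is invariant after every stem; so [t] is not altered by any rule here.
The DAT suffix is therefore /-dɔ/ underlyingly, with post-vocalic devoicing: voiced stops become voiceless after a vowel.

/-dɔ/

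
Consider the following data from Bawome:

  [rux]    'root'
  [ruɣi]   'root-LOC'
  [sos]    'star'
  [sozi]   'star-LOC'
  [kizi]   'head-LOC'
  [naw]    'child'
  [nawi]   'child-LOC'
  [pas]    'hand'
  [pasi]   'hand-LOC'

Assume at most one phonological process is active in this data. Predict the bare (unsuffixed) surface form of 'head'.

'star' shows [s] ~ [z] at the end of the stem ([sos] vs [sozi]).
Compare 'hand', with invariant [s] in [pas] and [pasi]: an analysis with underlying /s/ and a rule producing [z] before the LOC suffix would wrongly predict alternation here too.
The alternation reflects word-final obstruent devoicing: voiced obstruents become voiceless word-finally. /z/ is underlying.
From [kizi] the stem 'head' is /kiz/; word-finally this yields [kis].

[kis]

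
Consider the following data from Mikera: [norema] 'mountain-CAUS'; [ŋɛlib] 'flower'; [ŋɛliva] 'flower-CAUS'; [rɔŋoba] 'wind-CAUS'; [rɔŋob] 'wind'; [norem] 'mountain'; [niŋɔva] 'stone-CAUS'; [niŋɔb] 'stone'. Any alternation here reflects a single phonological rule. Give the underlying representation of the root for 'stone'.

'stone' shows [v] ~ [b] at the end of the stem ([niŋɔva] vs [niŋɔb]).
The stem 'wind' ([rɔŋoba], [rɔŋob]) shows [b] unchanged in both environments, so [b] cannot be basic with [v] derived before the CAUS suffix.
The underlying segment must be /v/; voiced fricatives become stops word-finally, yielding [b] there.

/niŋɔv/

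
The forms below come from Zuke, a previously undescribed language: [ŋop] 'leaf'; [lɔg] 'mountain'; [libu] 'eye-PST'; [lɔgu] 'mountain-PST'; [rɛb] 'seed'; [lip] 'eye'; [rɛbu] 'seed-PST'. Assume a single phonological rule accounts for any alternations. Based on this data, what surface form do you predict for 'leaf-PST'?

The stem for 'eye' ends in [b] in [libu] but [p] in [lip].
Compare 'seed', with invariant [b] in [rɛbu] and [rɛb]: an analysis with underlying /b/ and a rule producing [p] in isolation would wrongly predict alternation here too.
Therefore /p/ is basic and [b] is derived by intervocalic voicing (voiceless stops become voiced between vowels).
From [ŋop] the stem 'leaf' is /ŋop/; between vowels this yields [ŋobu].

[ŋobu]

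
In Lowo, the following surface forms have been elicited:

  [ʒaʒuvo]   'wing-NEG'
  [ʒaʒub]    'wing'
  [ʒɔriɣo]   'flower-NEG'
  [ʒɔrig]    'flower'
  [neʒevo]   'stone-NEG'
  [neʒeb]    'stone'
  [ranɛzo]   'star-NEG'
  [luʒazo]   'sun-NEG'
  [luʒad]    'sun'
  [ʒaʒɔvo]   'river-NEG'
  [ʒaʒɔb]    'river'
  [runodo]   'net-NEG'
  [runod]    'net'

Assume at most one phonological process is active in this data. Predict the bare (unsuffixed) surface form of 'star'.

In [luʒazo] and [luʒad] the final segment of 'sun' alternates: [z] ~ [d].
The stem 'net' ([runodo], [runod]) shows [d] unchanged in both environments, so [d] cannot be basic with [z] derived before the NEG suffix.
Therefore /z/ is basic and [d] is derived by word-final hardening (voiced fricatives become stops word-finally).
The one attested form of 'star', [ranɛzo], shows underlying /ranɛz/. Applying the same rule word-finally gives [ranɛd].

[ranɛd]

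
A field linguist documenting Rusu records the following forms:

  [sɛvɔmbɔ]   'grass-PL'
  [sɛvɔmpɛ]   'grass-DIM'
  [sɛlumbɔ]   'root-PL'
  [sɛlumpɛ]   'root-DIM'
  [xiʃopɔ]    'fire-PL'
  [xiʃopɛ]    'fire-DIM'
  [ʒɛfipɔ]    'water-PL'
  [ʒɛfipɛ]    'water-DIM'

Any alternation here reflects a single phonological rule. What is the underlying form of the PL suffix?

The PL morpheme has two allomorphs, [-bɔ] and [-pɔ].
The DIM suffix, which begins with [p], is invariant after every stem; so [p] is not altered by any rule here.
So the underlying form is /-bɔ/, and voiced stops become voiceless after a vowel.

/-bɔ/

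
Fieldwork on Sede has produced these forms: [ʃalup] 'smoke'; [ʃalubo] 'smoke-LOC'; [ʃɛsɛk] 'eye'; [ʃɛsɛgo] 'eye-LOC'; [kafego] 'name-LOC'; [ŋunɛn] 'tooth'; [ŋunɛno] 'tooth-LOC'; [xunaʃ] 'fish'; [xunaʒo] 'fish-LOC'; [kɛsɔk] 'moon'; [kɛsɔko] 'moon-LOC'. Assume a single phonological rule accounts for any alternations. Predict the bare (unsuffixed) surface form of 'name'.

The stem for 'eye' ends in [k] in [ʃɛsɛk] but [g] in [ʃɛsɛgo].
The stem 'moon' ([kɛsɔk], [kɛsɔko]) shows [k] unchanged in both environments, so [k] cannot be basic with [g] derived before the LOC suffix.
The alternation reflects word-final obstruent devoicing: voiced obstruents become voiceless word-finally. /g/ is underlying.
From [kafego] the stem 'name' is /kafeg/; word-finally this yields [kafek].

[kafek]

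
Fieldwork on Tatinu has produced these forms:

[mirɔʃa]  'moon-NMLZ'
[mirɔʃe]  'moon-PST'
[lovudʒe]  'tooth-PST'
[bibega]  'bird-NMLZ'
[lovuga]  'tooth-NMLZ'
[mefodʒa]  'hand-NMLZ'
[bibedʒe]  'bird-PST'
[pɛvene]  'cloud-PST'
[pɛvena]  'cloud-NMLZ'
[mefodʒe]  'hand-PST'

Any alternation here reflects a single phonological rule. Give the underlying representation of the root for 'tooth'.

In [lovuga] and [lovudʒe] the final segment of 'tooth' alternates: [g] ~ [dʒ].
The stem 'hand' ([mefodʒa], [mefodʒe]) shows [dʒ] unchanged in both environments, so [dʒ] cannot be basic with [g] derived before the NMLZ suffix.
Therefore /g/ is basic and [dʒ] is derived by palatalization before a front vowel (/g/ becomes palato-alveolar [dʒ] before a front vowel).
The underlying form of 'tooth' is therefore /lovug/.

/lovug/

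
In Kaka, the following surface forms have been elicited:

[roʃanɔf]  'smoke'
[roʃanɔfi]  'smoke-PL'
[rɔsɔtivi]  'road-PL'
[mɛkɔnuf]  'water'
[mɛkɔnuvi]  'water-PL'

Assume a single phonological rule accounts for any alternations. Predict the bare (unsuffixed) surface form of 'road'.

[rɔsɔtif]

The root 'water' surfaces as [mɛkɔnuf] and [mɛkɔnuvi], with a stem-final [f] ~ [v] alternation.
Compare 'smoke', with invariant [f] in [roʃanɔf] and [roʃanɔfi]: an analysis with underlying /f/ and a rule producing [v] before the PL suffix would wrongly predict alternation here too.
The alternation reflects word-final obstruent devoicing: voiced obstruents become voiceless word-finally. /v/ is underlying.
From [rɔsɔtivi] the stem 'road' is /rɔsɔtiv/; word-finally this yields [rɔsɔtif].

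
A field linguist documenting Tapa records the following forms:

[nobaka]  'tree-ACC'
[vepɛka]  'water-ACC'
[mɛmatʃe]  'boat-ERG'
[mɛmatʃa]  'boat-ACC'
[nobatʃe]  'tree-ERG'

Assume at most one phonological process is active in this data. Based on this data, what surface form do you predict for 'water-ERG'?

[vepɛtʃe]

'tree' shows [tʃ] ~ [k] at the end of the stem ([nobatʃe] vs [nobaka]).
But 'boat' keeps [tʃ] in both environments ([mɛmatʃe], [mɛmatʃa]), so there is no rule changing /tʃ/ to [k] before the ACC suffix.
The alternation reflects palatalization before a front vowel: /k/ becomes palato-alveolar [tʃ] before a front vowel. /k/ is underlying.
From [vepɛka] the stem 'water' is /vepɛk/; before a front vowel this yields [vepɛtʃe].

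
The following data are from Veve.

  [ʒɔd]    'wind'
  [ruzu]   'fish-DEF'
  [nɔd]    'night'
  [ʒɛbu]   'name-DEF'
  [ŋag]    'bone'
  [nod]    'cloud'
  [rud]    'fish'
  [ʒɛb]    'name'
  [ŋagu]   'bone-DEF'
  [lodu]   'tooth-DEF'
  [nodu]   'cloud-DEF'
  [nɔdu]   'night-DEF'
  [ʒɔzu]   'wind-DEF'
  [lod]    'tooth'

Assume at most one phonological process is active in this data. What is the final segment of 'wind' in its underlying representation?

'wind' shows [z] ~ [d] at the end of the stem ([ʒɔzu] vs [ʒɔd]).
Compare 'cloud', with invariant [d] in [nodu] and [nod]: an analysis with underlying /d/ and a rule producing [z] before the DEF suffix would wrongly predict alternation here too.
The underlying segment must be /z/; voiced fricatives become stops word-finally, yielding [d] there.

/z/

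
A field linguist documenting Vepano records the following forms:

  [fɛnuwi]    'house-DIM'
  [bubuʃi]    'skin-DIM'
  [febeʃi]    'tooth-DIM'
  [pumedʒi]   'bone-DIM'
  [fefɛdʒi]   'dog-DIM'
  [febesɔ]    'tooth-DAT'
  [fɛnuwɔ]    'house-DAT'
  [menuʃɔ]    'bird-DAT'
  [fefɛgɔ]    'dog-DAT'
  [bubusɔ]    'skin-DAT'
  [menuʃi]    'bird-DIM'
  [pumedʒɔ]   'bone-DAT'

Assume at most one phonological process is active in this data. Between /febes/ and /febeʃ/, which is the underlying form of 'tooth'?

The root 'tooth' surfaces as [febeʃi] and [febesɔ], with a stem-final [ʃ] ~ [s] alternation.
But 'bird' keeps [ʃ] in both environments ([menuʃi], [menuʃɔ]), so there is no rule changing /ʃ/ to [s] before the DAT suffix.
The alternation reflects palatalization before a front vowel: /g/ and /s/ become palato-alveolar [dʒ] and [ʃ] before a front vowel. /s/ is underlying.

/febes/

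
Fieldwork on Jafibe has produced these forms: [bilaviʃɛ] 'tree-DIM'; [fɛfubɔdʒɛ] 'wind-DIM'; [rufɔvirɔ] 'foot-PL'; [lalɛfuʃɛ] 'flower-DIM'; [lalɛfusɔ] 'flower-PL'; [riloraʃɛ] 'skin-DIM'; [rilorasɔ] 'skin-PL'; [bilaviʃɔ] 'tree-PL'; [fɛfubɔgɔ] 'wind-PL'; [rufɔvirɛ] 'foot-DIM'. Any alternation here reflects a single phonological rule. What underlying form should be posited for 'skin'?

The root 'skin' surfaces as [rilorasɔ] and [riloraʃɛ], with a stem-final [s] ~ [ʃ] alternation.
But 'tree' keeps [ʃ] in both environments ([bilaviʃɔ], [bilaviʃɛ]), so there is no rule changing /ʃ/ to [s] before the PL suffix.
The alternation reflects palatalization before a front vowel: /g/ and /s/ become palato-alveolar [dʒ] and [ʃ] before a front vowel. /s/ is underlying.
Hence 'skin' is /riloras/ underlyingly.

/riloras/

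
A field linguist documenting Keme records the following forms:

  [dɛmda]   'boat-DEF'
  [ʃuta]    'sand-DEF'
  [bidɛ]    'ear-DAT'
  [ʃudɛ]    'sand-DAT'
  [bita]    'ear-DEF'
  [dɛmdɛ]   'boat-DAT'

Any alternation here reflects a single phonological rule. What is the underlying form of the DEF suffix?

/-ta/

The DEF suffix surfaces as [-da] and [-ta], depending on the final segment of the stem.
By contrast the DAT suffix keeps its initial [d] throughout — that segment must be underlying.
The DEF suffix is therefore /-ta/ underlyingly, with post-nasal voicing: voiceless stops become voiced after a nasal.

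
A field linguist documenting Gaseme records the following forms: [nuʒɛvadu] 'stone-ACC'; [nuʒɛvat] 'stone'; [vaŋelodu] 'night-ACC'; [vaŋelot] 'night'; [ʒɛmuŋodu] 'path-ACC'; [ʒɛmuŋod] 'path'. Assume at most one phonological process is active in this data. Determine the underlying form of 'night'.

/vaŋelot/

In [vaŋelodu] and [vaŋelot] the final segment of 'night' alternates: [d] ~ [t].
Compare 'path', with invariant [d] in [ʒɛmuŋodu] and [ʒɛmuŋod]: an analysis with underlying /d/ and a rule producing [t] in isolation would wrongly predict alternation here too.
The underlying segment must be /t/; voiceless stops become voiced between vowels, yielding [d] there.
So 'night' = /vaŋelot/.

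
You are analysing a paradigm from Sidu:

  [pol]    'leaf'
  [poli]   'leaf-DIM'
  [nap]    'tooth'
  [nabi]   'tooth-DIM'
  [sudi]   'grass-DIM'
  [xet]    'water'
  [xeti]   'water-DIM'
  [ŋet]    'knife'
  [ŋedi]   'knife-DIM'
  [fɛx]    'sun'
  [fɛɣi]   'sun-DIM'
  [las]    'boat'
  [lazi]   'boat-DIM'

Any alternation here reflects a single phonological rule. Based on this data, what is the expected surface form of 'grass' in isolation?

'knife' shows [t] ~ [d] at the end of the stem ([ŋet] vs [ŋedi]).
If /t/ were underlying and a rule turned it into [d] before the DIM suffix, 'water' would also alternate; but it has [t] in both [xet] and [xeti].
So /d/ is underlying, and a rule of word-final obstruent devoicing — voiced obstruents become voiceless word-finally — gives [t].
The one attested form of 'grass', [sudi], shows underlying /sud/. Applying the same rule word-finally gives [sut].

[sut]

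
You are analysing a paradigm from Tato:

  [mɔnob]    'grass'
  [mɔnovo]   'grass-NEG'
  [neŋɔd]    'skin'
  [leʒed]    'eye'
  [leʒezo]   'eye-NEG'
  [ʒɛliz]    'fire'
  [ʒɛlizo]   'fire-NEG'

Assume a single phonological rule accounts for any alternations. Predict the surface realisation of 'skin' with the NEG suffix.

The stem for 'eye' ends in [d] in [leʒed] but [z] in [leʒezo].
Compare 'fire', with invariant [z] in [ʒɛliz] and [ʒɛlizo]: an analysis with underlying /z/ and a rule producing [d] in isolation would wrongly predict alternation here too.
The underlying segment must be /d/; voiced stops become fricatives between vowels, yielding [z] there.
The one attested form of 'skin', [neŋɔd], shows underlying /neŋɔd/. Applying the same rule between vowels gives [neŋɔzo].

[neŋɔzo]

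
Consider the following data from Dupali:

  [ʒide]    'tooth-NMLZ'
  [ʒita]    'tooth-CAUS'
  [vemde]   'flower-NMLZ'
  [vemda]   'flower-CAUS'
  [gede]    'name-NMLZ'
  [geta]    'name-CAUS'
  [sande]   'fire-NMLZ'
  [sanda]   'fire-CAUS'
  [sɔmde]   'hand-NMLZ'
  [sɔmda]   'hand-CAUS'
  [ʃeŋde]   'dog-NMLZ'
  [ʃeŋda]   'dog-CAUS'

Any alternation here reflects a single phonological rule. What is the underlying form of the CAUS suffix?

The CAUS suffix surfaces as [-da] and [-ta], depending on the final segment of the stem.
By contrast the NMLZ suffix keeps its initial [d] throughout — that segment must be underlying.
The CAUS suffix is therefore /-ta/ underlyingly, with post-nasal voicing: voiceless stops become voiced after a nasal.

/-ta/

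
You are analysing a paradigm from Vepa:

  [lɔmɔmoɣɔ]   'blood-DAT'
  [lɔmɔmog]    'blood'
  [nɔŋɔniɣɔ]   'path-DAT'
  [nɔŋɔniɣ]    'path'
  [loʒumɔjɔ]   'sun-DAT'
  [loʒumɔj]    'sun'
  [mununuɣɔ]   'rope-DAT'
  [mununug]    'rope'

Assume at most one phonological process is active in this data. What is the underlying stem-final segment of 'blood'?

The root 'blood' surfaces as [lɔmɔmoɣɔ] and [lɔmɔmog], with a stem-final [ɣ] ~ [g] alternation.
But 'path' keeps [ɣ] in both environments ([nɔŋɔniɣɔ], [nɔŋɔniɣ]), so there is no rule changing /ɣ/ to [g] in isolation.
The underlying segment must be /g/; voiced stops become fricatives between vowels, yielding [ɣ] there.

/g/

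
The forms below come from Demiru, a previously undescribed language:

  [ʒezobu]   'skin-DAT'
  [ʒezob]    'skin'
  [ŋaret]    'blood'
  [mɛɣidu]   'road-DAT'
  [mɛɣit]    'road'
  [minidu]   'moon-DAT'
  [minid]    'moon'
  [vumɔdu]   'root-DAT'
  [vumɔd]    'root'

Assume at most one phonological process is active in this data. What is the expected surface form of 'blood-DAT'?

'road' shows [d] ~ [t] at the end of the stem ([mɛɣidu] vs [mɛɣit]).
If /d/ were underlying and a rule turned it into [t] in isolation, 'root' would also alternate; but it has [d] in both [vumɔdu] and [vumɔd].
The underlying segment must be /t/; voiceless stops become voiced between vowels, yielding [d] there.
From [ŋaret] the stem 'blood' is /ŋaret/; between vowels this yields [ŋaredu].

[ŋaredu]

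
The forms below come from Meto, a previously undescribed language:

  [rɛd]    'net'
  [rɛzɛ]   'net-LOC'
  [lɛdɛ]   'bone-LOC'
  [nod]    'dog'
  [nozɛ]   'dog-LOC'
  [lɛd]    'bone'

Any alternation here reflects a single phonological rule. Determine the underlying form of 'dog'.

In [nod] and [nozɛ] the final segment of 'dog' alternates: [d] ~ [z].
But 'bone' keeps [d] in both environments ([lɛd], [lɛdɛ]), so there is no rule changing /d/ to [z] before the LOC suffix.
Therefore /z/ is basic and [d] is derived by word-final hardening (voiced fricatives become stops word-finally).

/noz/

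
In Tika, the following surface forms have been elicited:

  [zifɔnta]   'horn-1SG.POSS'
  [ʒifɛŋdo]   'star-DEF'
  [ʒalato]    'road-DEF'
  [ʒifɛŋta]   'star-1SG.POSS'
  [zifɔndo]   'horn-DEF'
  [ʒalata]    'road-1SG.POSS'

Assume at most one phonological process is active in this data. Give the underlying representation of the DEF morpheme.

/-do/

The DEF suffix surfaces as [-do] and [-to], depending on the final segment of the stem.
By contrast the 1SG.POSS suffix keeps its initial [t] throughout — that segment must be underlying.
So the underlying form is /-do/, and voiced stops become voiceless after a vowel.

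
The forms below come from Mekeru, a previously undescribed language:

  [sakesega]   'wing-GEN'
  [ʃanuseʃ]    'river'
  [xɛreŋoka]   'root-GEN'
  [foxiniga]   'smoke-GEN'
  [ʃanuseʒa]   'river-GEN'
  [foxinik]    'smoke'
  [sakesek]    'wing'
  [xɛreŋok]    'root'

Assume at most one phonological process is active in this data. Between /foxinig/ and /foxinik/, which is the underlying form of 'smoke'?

In [foxinik] and [foxiniga] the final segment of 'smoke' alternates: [k] ~ [g].
Compare 'root', with invariant [k] in [xɛreŋok] and [xɛreŋoka]: an analysis with underlying /k/ and a rule producing [g] before the GEN suffix would wrongly predict alternation here too.
The underlying segment must be /g/; voiced obstruents become voiceless word-finally, yielding [k] there.

/foxinig/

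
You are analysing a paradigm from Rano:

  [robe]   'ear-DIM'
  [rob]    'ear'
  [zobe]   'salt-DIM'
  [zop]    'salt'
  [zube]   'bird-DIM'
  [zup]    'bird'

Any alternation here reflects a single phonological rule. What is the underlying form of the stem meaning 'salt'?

/zop/

The stem for 'salt' ends in [b] in [zobe] but [p] in [zop].
But 'ear' keeps [b] in both environments ([robe], [rob]), so there is no rule changing /b/ to [p] in isolation.
Therefore /p/ is basic and [b] is derived by intervocalic voicing (voiceless stops become voiced between vowels).
Hence 'salt' is /zop/ underlyingly.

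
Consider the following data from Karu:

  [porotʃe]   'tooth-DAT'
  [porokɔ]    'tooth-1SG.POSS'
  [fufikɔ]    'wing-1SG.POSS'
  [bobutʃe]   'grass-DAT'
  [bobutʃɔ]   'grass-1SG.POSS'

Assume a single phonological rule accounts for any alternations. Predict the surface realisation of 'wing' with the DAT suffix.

[fufitʃe]

The stem for 'tooth' ends in [tʃ] in [porotʃe] but [k] in [porokɔ].
But 'grass' keeps [tʃ] in both environments ([bobutʃe], [bobutʃɔ]), so there is no rule changing /tʃ/ to [k] before the 1SG.POSS suffix.
So /k/ is underlying, and a rule of palatalization before a front vowel — /k/ becomes palato-alveolar [tʃ] before a front vowel — gives [tʃ].
From [fufikɔ] the stem 'wing' is /fufik/; before a front vowel this yields [fufitʃe].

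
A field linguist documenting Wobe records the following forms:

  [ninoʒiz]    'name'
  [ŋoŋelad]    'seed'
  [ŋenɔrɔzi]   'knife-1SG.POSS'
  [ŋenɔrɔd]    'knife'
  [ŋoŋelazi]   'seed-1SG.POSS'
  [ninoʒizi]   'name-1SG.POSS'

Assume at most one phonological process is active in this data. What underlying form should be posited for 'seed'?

/ŋoŋelad/

The root 'seed' surfaces as [ŋoŋelazi] and [ŋoŋelad], with a stem-final [z] ~ [d] alternation.
The stem 'name' ([ninoʒizi], [ninoʒiz]) shows [z] unchanged in both environments, so [z] cannot be basic with [d] derived in isolation.
The underlying segment must be /d/; voiced stops become fricatives between vowels, yielding [z] there.
Hence 'seed' is /ŋoŋelad/ underlyingly.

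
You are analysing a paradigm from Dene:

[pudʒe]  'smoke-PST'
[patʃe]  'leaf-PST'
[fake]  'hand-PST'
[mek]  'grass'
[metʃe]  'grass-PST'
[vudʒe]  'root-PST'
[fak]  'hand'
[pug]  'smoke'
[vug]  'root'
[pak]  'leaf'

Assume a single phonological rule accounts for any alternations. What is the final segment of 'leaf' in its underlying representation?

'leaf' shows [k] ~ [tʃ] at the end of the stem ([pak] vs [patʃe]).
But 'hand' keeps [k] in both environments ([fak], [fake]), so there is no rule changing /k/ to [tʃ] before the PST suffix.
So /tʃ/ is underlying, and a rule of depalatalization — palato-alveolar /tʃ/ and /dʒ/ become [k] and [g] when no front vowel follows — gives [k].

/tʃ/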